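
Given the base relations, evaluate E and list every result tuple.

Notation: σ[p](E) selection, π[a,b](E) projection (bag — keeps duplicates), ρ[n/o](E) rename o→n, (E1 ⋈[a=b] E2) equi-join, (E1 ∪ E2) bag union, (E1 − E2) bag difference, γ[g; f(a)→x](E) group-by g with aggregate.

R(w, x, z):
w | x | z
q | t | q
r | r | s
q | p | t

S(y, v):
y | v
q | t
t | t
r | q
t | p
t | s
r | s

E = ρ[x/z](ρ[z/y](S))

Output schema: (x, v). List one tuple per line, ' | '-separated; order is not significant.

Per-node cardinality:
  S → 6
  ρ[z/y](S) → 6
  ρ[x/z](ρ[z/y](S)) → 6

== RESULT ==
x | v
q | t
r | q
r | s
t | p
t | s
t | t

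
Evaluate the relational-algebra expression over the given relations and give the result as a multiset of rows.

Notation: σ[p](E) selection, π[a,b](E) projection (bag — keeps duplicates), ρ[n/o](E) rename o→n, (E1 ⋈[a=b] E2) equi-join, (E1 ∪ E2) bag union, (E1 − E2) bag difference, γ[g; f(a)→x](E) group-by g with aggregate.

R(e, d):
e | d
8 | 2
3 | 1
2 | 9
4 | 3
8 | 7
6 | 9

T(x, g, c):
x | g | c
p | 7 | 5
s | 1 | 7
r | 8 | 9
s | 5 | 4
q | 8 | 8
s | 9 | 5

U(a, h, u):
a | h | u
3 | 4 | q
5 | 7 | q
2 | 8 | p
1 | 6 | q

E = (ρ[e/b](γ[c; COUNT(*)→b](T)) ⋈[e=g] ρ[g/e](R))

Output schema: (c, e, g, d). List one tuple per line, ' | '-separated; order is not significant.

Stepwise |·|:
  T → 6
  γ[c; COUNT(*)→b](T) → 5
  ρ[e/b](γ[c; COUNT(*)→b](T)) → 5
  R → 6
  ρ[g/e](R) → 6
  (ρ[e/b](γ[c; COUNT(*)→b](T)) ⋈[e=g] ρ[g/e](R)) → 1

== RESULT ==
c | e | g | d
5 | 2 | 2 | 9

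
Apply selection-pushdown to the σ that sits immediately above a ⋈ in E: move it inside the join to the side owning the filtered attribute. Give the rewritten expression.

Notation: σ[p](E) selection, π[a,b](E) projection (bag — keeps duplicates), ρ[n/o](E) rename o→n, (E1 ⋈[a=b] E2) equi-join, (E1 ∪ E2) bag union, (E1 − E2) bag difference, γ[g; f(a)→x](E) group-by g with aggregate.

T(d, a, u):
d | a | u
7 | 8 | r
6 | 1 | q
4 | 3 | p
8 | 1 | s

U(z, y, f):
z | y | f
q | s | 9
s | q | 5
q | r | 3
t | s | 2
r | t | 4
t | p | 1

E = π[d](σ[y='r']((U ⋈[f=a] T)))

σ filters on y, owned by the left side.
E' = π[d]((σ[y='r'](U) ⋈[f=a] T))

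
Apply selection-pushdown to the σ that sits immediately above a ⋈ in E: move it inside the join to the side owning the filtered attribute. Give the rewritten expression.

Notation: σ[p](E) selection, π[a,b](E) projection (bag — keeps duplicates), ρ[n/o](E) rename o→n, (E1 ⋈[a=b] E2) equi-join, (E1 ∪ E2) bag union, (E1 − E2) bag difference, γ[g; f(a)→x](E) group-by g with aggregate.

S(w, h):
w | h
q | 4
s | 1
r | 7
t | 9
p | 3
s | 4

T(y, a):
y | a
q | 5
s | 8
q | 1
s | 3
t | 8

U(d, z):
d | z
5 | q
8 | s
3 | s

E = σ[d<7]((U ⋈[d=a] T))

σ filters on d, owned by the left side.
E' = (σ[d<7](U) ⋈[d=a] T)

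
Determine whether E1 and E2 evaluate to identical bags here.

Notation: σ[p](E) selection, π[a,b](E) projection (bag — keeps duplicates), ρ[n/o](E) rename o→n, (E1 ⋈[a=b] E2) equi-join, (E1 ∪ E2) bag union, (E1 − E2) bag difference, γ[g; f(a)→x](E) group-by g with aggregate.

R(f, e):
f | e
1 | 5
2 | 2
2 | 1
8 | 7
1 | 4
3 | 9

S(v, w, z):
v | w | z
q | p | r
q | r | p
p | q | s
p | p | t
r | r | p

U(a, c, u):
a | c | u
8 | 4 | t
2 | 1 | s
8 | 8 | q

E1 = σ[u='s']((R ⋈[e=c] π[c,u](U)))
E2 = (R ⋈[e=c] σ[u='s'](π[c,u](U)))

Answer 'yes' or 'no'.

E1 per-node cardinality:
  R → 6
  U → 3
  π[c,u](U) → 3
  (R ⋈[e=c] π[c,u](U)) → 2
  σ[u='s']((R ⋈[e=c] π[c,u](U))) → 1
E2 per-node cardinality:
  R → 6
  U → 3
  π[c,u](U) → 3
  σ[u='s'](π[c,u](U)) → 1
  (R ⋈[e=c] σ[u='s'](π[c,u](U))) → 1

E1 and E2 produce the same multiset:
f | e | c | u
2 | 1 | 1 | s

yes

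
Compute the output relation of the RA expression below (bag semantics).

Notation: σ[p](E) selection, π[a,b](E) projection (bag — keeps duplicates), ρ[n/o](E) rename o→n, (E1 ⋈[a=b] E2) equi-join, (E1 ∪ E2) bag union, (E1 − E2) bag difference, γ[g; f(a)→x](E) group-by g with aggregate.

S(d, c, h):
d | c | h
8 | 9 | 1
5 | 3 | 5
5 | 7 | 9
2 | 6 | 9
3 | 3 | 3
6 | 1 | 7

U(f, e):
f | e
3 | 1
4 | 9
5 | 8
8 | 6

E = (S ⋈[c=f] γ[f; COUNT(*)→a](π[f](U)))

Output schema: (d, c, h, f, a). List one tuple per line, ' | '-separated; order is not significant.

Stepwise |·|:
  S → 6
  U → 4
  π[f](U) → 4
  γ[f; COUNT(*)→a](π[f](U)) → 4
  (S ⋈[c=f] γ[f; COUNT(*)→a](π[f](U))) → 2

== RESULT ==
d | c | h | f | a
3 | 3 | 3 | 3 | 1
5 | 3 | 5 | 3 | 1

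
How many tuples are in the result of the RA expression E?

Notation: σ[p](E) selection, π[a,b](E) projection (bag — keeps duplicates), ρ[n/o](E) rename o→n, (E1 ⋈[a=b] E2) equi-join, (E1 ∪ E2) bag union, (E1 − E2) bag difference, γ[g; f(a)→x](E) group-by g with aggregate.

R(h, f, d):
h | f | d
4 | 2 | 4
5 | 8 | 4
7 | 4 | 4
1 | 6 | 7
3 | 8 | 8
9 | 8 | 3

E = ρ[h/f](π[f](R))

Row counts bottom-up:
  R → 6
  π[f](R) → 6
  ρ[h/f](π[f](R)) → 6

|E| = 6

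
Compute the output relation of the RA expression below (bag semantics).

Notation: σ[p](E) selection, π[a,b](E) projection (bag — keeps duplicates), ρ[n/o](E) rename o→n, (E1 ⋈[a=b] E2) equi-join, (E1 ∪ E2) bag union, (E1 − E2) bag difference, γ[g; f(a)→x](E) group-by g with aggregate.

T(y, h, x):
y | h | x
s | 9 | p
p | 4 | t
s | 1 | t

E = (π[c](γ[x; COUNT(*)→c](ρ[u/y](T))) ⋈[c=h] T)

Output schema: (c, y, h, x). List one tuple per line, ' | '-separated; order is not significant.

Subexpression sizes:
  T → 3
  ρ[u/y](T) → 3
  γ[x; COUNT(*)→c](ρ[u/y](T)) → 2
  π[c](γ[x; COUNT(*)→c](ρ[u/y](T))) → 2
  T → 3
  (π[c](γ[x; COUNT(*)→c](ρ[u/y](T))) ⋈[c=h] T) → 1

== RESULT ==
c | y | h | x
1 | s | 1 | t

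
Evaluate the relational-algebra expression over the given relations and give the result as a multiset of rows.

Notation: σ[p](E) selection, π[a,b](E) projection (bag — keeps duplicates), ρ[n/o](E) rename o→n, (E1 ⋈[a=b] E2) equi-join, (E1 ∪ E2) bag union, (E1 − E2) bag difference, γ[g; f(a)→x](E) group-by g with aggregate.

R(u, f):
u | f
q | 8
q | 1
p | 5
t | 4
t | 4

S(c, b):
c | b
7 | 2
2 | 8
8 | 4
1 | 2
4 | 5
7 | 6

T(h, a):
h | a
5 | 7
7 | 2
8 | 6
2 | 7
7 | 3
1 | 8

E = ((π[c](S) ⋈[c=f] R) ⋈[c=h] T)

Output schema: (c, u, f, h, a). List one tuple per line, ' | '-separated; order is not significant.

Row counts bottom-up:
  S → 6
  π[c](S) → 6
  R → 5
  (π[c](S) ⋈[c=f] R) → 4
  T → 6
  ((π[c](S) ⋈[c=f] R) ⋈[c=h] T) → 2

== RESULT ==
c | u | f | h | a
1 | q | 1 | 1 | 8
8 | q | 8 | 8 | 6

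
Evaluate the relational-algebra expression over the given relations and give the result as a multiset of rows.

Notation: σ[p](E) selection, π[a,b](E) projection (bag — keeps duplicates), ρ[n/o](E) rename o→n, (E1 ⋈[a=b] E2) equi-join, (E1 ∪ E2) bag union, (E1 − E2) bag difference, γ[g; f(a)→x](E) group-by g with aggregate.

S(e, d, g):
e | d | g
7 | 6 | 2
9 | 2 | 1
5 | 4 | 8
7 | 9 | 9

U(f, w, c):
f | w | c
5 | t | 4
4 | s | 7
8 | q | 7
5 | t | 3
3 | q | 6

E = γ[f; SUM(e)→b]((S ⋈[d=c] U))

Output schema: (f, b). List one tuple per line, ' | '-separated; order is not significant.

Row counts bottom-up:
  S → 4
  U → 5
  (S ⋈[d=c] U) → 2
  γ[f; SUM(e)→b]((S ⋈[d=c] U)) → 2

== RESULT ==
f | b
3 | 7
5 | 5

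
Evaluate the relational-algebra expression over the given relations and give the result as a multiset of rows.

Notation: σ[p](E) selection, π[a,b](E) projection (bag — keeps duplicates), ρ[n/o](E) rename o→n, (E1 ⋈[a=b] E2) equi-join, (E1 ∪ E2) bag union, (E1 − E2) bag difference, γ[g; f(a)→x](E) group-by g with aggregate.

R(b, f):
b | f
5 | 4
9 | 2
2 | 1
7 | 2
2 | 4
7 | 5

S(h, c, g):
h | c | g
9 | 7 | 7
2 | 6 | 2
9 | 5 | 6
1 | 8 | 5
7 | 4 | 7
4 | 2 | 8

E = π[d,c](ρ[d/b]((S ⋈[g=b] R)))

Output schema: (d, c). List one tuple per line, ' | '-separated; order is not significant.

Row counts bottom-up:
  S → 6
  R → 6
  (S ⋈[g=b] R) → 7
  ρ[d/b]((S ⋈[g=b] R)) → 7
  π[d,c](ρ[d/b]((S ⋈[g=b] R))) → 7

== RESULT ==
d | c
2 | 6
2 | 6
5 | 8
7 | 4
7 | 4
7 | 7
7 | 7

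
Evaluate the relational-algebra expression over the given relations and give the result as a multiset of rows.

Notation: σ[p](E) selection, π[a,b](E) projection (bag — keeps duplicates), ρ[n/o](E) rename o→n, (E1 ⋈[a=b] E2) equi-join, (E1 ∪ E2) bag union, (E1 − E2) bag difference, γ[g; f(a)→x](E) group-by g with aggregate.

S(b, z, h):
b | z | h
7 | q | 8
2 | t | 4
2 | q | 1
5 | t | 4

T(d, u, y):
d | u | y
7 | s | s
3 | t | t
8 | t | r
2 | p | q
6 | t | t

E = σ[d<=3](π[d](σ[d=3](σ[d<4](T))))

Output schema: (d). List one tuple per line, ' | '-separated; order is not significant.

Row counts bottom-up:
  T → 5
  σ[d<4](T) → 2
  σ[d=3](σ[d<4](T)) → 1
  π[d](σ[d=3](σ[d<4](T))) → 1
  σ[d<=3](π[d](σ[d=3](σ[d<4](T)))) → 1

== RESULT ==
d
3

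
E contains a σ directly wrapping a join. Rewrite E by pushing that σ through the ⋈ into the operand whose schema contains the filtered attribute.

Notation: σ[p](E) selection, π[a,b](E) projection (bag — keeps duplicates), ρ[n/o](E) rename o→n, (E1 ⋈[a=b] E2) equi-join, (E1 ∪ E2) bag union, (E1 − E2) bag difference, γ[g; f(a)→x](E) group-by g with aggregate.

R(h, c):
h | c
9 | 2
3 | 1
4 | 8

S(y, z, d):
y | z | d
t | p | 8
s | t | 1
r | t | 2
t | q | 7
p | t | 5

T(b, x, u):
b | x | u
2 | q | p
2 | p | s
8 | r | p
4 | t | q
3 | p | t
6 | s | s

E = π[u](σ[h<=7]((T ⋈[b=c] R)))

σ filters on h, owned by the right side.
E' = π[u]((T ⋈[b=c] σ[h<=7](R)))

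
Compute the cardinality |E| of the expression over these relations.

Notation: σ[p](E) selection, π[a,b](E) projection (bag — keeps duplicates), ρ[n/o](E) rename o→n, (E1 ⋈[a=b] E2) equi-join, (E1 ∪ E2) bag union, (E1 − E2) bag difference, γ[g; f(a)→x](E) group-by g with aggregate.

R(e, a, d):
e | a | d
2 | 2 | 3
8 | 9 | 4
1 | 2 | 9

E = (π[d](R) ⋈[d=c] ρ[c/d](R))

Row counts bottom-up:
  R → 3
  π[d](R) → 3
  R → 3
  ρ[c/d](R) → 3
  (π[d](R) ⋈[d=c] ρ[c/d](R)) → 3

|E| = 3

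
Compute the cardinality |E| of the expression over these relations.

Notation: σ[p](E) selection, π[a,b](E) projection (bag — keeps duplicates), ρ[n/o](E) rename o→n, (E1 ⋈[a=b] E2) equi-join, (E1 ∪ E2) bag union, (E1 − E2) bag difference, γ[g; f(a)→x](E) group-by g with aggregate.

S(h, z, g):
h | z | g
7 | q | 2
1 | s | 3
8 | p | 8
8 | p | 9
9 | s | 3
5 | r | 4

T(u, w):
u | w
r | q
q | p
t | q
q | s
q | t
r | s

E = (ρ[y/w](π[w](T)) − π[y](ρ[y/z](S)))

Stepwise |·|:
  T → 6
  π[w](T) → 6
  ρ[y/w](π[w](T)) → 6
  S → 6
  ρ[y/z](S) → 6
  π[y](ρ[y/z](S)) → 6
  (ρ[y/w](π[w](T)) − π[y](ρ[y/z](S))) → 2

|E| = 2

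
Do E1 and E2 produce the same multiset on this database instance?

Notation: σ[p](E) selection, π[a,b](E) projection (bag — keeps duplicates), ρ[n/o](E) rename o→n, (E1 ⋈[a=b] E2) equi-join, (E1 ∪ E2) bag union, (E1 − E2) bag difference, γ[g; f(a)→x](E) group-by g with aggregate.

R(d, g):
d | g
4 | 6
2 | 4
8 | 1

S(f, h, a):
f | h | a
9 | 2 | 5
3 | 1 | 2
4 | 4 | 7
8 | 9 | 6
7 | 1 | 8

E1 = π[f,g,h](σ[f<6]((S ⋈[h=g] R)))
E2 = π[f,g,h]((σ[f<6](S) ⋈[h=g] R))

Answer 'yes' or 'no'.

E1 row counts bottom-up:
  S → 5
  R → 3
  (S ⋈[h=g] R) → 3
  σ[f<6]((S ⋈[h=g] R)) → 2
  π[f,g,h](σ[f<6]((S ⋈[h=g] R))) → 2
E2 row counts bottom-up:
  S → 5
  σ[f<6](S) → 2
  R → 3
  (σ[f<6](S) ⋈[h=g] R) → 2
  π[f,g,h]((σ[f<6](S) ⋈[h=g] R)) → 2

E1 and E2 produce the same multiset:
f | g | h
3 | 1 | 1
4 | 4 | 4

yes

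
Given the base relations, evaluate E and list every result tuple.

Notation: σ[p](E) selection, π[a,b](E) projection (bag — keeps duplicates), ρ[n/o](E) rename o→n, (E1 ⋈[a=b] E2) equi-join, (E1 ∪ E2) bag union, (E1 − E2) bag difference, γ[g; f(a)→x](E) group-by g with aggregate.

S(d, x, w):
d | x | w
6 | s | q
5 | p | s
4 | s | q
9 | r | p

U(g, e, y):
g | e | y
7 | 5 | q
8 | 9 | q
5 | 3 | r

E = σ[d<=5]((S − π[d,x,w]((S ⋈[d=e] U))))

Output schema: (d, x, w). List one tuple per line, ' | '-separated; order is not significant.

Row counts bottom-up:
  S → 4
  S → 4
  U → 3
  (S ⋈[d=e] U) → 2
  π[d,x,w]((S ⋈[d=e] U)) → 2
  (S − π[d,x,w]((S ⋈[d=e] U))) → 2
  σ[d<=5]((S − π[d,x,w]((S ⋈[d=e] U)))) → 1

== RESULT ==
d | x | w
4 | s | q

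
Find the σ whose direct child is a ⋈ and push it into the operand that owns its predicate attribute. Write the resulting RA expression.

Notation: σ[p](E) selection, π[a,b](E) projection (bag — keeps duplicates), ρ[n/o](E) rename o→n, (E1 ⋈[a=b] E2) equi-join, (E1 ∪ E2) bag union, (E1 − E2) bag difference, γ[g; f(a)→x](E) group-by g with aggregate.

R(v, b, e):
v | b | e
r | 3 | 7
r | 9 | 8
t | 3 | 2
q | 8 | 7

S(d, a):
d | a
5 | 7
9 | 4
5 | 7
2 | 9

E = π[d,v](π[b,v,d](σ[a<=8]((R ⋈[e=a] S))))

σ filters on a, owned by the right side.
E' = π[d,v](π[b,v,d]((R ⋈[e=a] σ[a<=8](S))))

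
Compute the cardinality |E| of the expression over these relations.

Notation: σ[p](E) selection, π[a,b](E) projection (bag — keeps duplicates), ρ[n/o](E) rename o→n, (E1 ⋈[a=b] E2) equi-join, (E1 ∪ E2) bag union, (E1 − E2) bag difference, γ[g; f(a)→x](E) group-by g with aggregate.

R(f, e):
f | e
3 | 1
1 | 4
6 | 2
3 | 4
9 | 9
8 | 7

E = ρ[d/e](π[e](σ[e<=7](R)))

Stepwise |·|:
  R → 6
  σ[e<=7](R) → 5
  π[e](σ[e<=7](R)) → 5
  ρ[d/e](π[e](σ[e<=7](R))) → 5

|E| = 5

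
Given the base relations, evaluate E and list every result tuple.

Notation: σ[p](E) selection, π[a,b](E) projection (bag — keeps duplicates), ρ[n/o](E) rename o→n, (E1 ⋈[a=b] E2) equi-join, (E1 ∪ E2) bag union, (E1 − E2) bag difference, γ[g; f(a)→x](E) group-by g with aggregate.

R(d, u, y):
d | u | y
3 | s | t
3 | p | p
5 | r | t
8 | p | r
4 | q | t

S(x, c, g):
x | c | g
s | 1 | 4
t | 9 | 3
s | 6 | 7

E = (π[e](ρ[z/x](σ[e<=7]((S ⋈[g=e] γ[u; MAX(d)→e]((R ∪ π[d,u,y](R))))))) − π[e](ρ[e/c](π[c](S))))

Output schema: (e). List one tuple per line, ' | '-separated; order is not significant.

Subexpression sizes:
  S → 3
  R → 5
  R → 5
  π[d,u,y](R) → 5
  (R ∪ π[d,u,y](R)) → 10
  γ[u; MAX(d)→e]((R ∪ π[d,u,y](R))) → 4
  (S ⋈[g=e] γ[u; MAX(d)→e]((R ∪ π[d,u,y](R)))) → 2
  σ[e<=7]((S ⋈[g=e] γ[u; MAX(d)→e]((R ∪ π[d,u,y](R))))) → 2
  ρ[z/x](σ[e<=7]((S ⋈[g=e] γ[u; MAX(d)→e]((R ∪ π[d,u,y](R)))))) → 2
  π[e](ρ[z/x](σ[e<=7]((S ⋈[g=e] γ[u; MAX(d)→e]((R ∪ π[d,u,y](R))))))) → 2
  S → 3
  π[c](S) → 3
  ρ[e/c](π[c](S)) → 3
  π[e](ρ[e/c](π[c](S))) → 3
  (π[e](ρ[z/x](σ[e<=7]((S ⋈[g=e] γ[u; MAX(d)→e]((R ∪ π[d,u,y](R))))))) − π[e](ρ[e/c](π[c](S)))) → 2

== RESULT ==
e
3
4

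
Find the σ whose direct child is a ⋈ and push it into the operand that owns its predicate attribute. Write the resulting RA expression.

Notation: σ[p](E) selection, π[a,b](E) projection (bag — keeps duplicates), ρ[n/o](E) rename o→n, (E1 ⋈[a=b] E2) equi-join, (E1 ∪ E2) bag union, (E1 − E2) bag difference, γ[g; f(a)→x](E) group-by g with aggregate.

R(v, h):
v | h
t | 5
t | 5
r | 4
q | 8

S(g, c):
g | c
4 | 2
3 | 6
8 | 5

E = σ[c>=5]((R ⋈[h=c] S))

σ filters on c, owned by the right side.
E' = (R ⋈[h=c] σ[c>=5](S))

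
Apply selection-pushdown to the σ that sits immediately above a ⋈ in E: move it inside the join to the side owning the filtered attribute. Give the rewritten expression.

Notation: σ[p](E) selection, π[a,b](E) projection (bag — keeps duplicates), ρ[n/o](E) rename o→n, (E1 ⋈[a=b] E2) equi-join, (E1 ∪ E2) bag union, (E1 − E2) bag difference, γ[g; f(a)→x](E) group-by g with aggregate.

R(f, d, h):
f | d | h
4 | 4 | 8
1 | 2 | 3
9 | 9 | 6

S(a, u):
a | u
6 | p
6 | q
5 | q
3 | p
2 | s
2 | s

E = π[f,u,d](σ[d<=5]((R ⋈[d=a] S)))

σ filters on d, owned by the left side.
E' = π[f,u,d]((σ[d<=5](R) ⋈[d=a] S))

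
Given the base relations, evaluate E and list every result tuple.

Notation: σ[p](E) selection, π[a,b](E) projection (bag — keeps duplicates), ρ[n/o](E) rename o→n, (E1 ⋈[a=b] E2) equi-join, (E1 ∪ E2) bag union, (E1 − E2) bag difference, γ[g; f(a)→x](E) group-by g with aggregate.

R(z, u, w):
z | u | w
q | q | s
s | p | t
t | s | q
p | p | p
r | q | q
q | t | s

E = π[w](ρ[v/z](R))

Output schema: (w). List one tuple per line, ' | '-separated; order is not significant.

Subexpression sizes:
  R → 6
  ρ[v/z](R) → 6
  π[w](ρ[v/z](R)) → 6

== RESULT ==
w
p
q
q
s
s
t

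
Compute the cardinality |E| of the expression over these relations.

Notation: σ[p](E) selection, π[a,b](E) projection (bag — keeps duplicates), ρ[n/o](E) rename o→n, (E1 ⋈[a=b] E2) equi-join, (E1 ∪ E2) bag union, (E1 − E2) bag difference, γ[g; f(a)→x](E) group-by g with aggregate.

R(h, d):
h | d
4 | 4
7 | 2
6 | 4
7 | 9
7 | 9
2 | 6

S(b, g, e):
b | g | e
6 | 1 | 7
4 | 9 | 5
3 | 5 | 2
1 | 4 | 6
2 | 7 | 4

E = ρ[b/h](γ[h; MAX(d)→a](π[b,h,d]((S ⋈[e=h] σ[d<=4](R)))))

Row counts bottom-up:
  S → 5
  R → 6
  σ[d<=4](R) → 3
  (S ⋈[e=h] σ[d<=4](R)) → 3
  π[b,h,d]((S ⋈[e=h] σ[d<=4](R))) → 3
  γ[h; MAX(d)→a](π[b,h,d]((S ⋈[e=h] σ[d<=4](R)))) → 3
  ρ[b/h](γ[h; MAX(d)→a](π[b,h,d]((S ⋈[e=h] σ[d<=4](R))))) → 3

|E| = 3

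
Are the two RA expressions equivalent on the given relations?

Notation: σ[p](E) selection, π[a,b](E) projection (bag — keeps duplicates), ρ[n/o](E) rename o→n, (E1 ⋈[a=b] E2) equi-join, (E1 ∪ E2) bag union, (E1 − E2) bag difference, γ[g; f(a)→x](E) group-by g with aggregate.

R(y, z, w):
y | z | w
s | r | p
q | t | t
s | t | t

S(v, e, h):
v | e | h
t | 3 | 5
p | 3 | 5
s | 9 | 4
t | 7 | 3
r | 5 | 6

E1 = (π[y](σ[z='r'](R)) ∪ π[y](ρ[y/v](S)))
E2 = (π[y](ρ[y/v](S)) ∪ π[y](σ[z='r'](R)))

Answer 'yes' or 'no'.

E1 row counts bottom-up:
  R → 3
  σ[z='r'](R) → 1
  π[y](σ[z='r'](R)) → 1
  S → 5
  ρ[y/v](S) → 5
  π[y](ρ[y/v](S)) → 5
  (π[y](σ[z='r'](R)) ∪ π[y](ρ[y/v](S))) → 6
E2 row counts bottom-up:
  S → 5
  ρ[y/v](S) → 5
  π[y](ρ[y/v](S)) → 5
  R → 3
  σ[z='r'](R) → 1
  π[y](σ[z='r'](R)) → 1
  (π[y](ρ[y/v](S)) ∪ π[y](σ[z='r'](R))) → 6

E1 and E2 produce the same multiset:
y
p
r
s
s
t
t

yes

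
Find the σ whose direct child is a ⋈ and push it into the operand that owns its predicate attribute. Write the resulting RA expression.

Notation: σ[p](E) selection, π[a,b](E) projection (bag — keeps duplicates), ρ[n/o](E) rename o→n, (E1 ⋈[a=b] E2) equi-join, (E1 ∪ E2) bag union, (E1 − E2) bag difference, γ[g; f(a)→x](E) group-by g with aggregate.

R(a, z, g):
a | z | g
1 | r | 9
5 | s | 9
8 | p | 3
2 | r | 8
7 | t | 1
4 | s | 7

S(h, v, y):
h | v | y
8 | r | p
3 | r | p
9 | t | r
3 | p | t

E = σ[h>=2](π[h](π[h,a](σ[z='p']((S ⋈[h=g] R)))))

σ filters on z, owned by the right side.
E' = σ[h>=2](π[h](π[h,a]((S ⋈[h=g] σ[z='p'](R)))))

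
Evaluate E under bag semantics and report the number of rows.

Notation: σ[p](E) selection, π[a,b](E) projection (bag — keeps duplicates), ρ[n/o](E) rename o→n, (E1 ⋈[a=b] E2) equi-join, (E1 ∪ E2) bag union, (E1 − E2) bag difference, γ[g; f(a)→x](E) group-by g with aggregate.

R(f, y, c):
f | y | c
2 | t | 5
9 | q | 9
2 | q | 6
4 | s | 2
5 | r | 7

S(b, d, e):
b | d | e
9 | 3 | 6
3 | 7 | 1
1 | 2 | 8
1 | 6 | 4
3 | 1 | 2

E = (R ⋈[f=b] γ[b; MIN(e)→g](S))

Per-node cardinality:
  R → 5
  S → 5
  γ[b; MIN(e)→g](S) → 3
  (R ⋈[f=b] γ[b; MIN(e)→g](S)) → 1

|E| = 1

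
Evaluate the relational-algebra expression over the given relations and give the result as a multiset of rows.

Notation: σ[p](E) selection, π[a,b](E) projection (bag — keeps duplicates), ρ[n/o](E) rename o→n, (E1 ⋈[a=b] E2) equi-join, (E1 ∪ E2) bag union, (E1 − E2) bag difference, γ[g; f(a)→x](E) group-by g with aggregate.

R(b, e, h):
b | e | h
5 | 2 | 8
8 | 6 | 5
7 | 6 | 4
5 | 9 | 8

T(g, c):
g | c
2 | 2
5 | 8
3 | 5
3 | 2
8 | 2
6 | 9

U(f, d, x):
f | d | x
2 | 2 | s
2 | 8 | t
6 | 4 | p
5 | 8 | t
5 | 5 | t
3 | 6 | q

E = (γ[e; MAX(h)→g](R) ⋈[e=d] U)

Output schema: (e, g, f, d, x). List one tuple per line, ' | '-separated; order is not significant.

Stepwise |·|:
  R → 4
  γ[e; MAX(h)→g](R) → 3
  U → 6
  (γ[e; MAX(h)→g](R) ⋈[e=d] U) → 2

== RESULT ==
e | g | f | d | x
2 | 8 | 2 | 2 | s
6 | 5 | 3 | 6 | q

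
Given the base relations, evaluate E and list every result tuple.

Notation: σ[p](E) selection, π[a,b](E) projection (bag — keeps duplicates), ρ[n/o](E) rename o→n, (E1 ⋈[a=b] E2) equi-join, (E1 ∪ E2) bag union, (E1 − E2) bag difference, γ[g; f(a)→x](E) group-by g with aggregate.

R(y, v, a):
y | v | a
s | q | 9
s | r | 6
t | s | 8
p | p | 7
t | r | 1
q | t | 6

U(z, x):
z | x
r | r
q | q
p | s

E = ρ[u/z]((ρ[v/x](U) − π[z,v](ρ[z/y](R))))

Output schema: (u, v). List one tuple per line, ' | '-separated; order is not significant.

Per-node cardinality:
  U → 3
  ρ[v/x](U) → 3
  R → 6
  ρ[z/y](R) → 6
  π[z,v](ρ[z/y](R)) → 6
  (ρ[v/x](U) − π[z,v](ρ[z/y](R))) → 3
  ρ[u/z]((ρ[v/x](U) − π[z,v](ρ[z/y](R)))) → 3

== RESULT ==
u | v
p | s
q | q
r | r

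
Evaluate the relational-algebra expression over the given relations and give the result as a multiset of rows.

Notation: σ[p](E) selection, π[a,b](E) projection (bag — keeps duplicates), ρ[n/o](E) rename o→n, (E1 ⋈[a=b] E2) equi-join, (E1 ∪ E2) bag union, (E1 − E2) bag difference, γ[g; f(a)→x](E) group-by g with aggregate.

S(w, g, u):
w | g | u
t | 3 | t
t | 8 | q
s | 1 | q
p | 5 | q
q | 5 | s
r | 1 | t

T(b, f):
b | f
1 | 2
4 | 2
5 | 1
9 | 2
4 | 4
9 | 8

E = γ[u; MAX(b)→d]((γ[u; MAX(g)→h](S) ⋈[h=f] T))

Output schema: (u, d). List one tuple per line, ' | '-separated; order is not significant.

Subexpression sizes:
  S → 6
  γ[u; MAX(g)→h](S) → 3
  T → 6
  (γ[u; MAX(g)→h](S) ⋈[h=f] T) → 1
  γ[u; MAX(b)→d]((γ[u; MAX(g)→h](S) ⋈[h=f] T)) → 1

== RESULT ==
u | d
q | 9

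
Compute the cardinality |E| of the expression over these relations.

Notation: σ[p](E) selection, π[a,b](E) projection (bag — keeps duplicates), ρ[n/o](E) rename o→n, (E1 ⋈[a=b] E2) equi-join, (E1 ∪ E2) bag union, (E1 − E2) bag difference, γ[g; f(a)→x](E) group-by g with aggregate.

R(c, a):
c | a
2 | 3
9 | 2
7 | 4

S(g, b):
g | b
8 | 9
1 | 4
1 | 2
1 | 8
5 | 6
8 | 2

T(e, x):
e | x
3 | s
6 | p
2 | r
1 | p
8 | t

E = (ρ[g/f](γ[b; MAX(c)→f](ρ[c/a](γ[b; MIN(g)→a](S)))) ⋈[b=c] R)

Subexpression sizes:
  S → 6
  γ[b; MIN(g)→a](S) → 5
  ρ[c/a](γ[b; MIN(g)→a](S)) → 5
  γ[b; MAX(c)→f](ρ[c/a](γ[b; MIN(g)→a](S))) → 5
  ρ[g/f](γ[b; MAX(c)→f](ρ[c/a](γ[b; MIN(g)→a](S)))) → 5
  R → 3
  (ρ[g/f](γ[b; MAX(c)→f](ρ[c/a](γ[b; MIN(g)→a](S)))) ⋈[b=c] R) → 2

|E| = 2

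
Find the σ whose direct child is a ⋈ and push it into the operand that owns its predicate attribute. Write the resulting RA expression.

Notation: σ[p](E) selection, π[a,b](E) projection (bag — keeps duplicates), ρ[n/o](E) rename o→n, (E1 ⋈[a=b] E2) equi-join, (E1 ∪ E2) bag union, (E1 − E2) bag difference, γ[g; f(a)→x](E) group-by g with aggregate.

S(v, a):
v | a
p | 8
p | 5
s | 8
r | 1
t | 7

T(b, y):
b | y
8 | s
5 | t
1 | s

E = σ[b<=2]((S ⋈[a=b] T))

σ filters on b, owned by the right side.
E' = (S ⋈[a=b] σ[b<=2](T))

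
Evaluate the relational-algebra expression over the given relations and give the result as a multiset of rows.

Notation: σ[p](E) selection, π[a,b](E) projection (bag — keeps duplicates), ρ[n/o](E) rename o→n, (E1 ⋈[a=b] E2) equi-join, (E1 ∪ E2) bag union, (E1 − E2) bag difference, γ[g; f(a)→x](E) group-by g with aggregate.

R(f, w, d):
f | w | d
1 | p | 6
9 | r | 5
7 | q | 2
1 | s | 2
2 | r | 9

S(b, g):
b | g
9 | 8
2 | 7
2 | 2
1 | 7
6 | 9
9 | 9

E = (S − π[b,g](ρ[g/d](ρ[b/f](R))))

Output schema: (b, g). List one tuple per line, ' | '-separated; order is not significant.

Subexpression sizes:
  S → 6
  R → 5
  ρ[b/f](R) → 5
  ρ[g/d](ρ[b/f](R)) → 5
  π[b,g](ρ[g/d](ρ[b/f](R))) → 5
  (S − π[b,g](ρ[g/d](ρ[b/f](R)))) → 6

== RESULT ==
b | g
1 | 7
2 | 2
2 | 7
6 | 9
9 | 8
9 | 9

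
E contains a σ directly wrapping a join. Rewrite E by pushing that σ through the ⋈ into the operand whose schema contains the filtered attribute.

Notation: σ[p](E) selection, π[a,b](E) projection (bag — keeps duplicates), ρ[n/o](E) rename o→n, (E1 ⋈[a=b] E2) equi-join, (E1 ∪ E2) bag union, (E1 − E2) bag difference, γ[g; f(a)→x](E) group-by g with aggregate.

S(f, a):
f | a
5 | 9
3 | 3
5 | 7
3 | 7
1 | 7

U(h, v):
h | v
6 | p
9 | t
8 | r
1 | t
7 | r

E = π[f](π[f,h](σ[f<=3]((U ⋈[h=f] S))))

σ filters on f, owned by the right side.
E' = π[f](π[f,h]((U ⋈[h=f] σ[f<=3](S))))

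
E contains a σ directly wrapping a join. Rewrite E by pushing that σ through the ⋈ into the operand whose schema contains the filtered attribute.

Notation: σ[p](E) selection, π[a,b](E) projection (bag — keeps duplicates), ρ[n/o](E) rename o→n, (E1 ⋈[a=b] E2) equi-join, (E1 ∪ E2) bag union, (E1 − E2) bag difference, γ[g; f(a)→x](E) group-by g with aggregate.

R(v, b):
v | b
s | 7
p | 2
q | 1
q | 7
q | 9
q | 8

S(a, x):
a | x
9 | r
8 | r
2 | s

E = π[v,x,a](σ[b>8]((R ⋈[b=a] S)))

σ filters on b, owned by the left side.
E' = π[v,x,a]((σ[b>8](R) ⋈[b=a] S))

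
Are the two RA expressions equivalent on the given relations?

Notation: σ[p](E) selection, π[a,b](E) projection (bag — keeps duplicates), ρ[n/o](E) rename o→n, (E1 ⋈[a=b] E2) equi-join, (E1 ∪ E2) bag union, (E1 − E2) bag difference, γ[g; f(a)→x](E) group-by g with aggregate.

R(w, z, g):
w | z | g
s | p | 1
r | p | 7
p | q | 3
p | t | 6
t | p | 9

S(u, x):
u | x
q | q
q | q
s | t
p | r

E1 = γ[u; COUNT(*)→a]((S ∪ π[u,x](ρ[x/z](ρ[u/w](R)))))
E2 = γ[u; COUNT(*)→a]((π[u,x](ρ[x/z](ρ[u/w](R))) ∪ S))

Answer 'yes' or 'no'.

E1 subexpression sizes:
  S → 4
  R → 5
  ρ[u/w](R) → 5
  ρ[x/z](ρ[u/w](R)) → 5
  π[u,x](ρ[x/z](ρ[u/w](R))) → 5
  (S ∪ π[u,x](ρ[x/z](ρ[u/w](R)))) → 9
  γ[u; COUNT(*)→a]((S ∪ π[u,x](ρ[x/z](ρ[u/w](R))))) → 5
E2 subexpression sizes:
  R → 5
  ρ[u/w](R) → 5
  ρ[x/z](ρ[u/w](R)) → 5
  π[u,x](ρ[x/z](ρ[u/w](R))) → 5
  S → 4
  (π[u,x](ρ[x/z](ρ[u/w](R))) ∪ S) → 9
  γ[u; COUNT(*)→a]((π[u,x](ρ[x/z](ρ[u/w](R))) ∪ S)) → 5

E1 and E2 produce the same multiset:
u | a
p | 3
q | 2
r | 1
s | 2
t | 1

yes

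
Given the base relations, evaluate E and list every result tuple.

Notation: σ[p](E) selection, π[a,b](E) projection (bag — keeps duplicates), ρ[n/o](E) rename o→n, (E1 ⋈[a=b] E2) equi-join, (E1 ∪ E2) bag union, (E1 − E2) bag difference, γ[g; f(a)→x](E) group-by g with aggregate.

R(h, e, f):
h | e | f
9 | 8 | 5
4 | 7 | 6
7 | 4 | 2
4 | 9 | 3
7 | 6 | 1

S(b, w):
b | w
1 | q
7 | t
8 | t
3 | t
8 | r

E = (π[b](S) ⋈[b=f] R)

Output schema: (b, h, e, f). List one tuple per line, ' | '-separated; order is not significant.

Per-node cardinality:
  S → 5
  π[b](S) → 5
  R → 5
  (π[b](S) ⋈[b=f] R) → 2

== RESULT ==
b | h | e | f
1 | 7 | 6 | 1
3 | 4 | 9 | 3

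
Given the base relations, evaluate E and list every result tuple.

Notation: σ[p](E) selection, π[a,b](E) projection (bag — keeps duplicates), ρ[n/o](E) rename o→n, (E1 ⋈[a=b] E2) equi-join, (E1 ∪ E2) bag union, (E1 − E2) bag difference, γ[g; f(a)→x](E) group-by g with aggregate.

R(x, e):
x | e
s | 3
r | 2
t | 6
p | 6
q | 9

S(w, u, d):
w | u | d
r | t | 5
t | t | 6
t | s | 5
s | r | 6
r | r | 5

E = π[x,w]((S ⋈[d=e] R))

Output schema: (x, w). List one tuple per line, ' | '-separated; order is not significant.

Row counts bottom-up:
  S → 5
  R → 5
  (S ⋈[d=e] R) → 4
  π[x,w]((S ⋈[d=e] R)) → 4

== RESULT ==
x | w
p | s
p | t
t | s
t | t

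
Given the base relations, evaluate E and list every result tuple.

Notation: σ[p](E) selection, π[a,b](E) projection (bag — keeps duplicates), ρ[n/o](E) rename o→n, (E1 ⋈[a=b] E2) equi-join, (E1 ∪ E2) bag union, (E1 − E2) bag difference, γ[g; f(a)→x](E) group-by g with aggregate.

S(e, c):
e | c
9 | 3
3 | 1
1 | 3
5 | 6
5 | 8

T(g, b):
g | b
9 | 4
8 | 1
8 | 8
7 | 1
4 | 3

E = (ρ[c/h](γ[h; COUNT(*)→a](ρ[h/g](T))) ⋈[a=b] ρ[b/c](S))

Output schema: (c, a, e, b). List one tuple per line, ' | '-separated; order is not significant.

Per-node cardinality:
  T → 5
  ρ[h/g](T) → 5
  γ[h; COUNT(*)→a](ρ[h/g](T)) → 4
  ρ[c/h](γ[h; COUNT(*)→a](ρ[h/g](T))) → 4
  S → 5
  ρ[b/c](S) → 5
  (ρ[c/h](γ[h; COUNT(*)→a](ρ[h/g](T))) ⋈[a=b] ρ[b/c](S)) → 3

== RESULT ==
c | a | e | b
4 | 1 | 3 | 1
7 | 1 | 3 | 1
9 | 1 | 3 | 1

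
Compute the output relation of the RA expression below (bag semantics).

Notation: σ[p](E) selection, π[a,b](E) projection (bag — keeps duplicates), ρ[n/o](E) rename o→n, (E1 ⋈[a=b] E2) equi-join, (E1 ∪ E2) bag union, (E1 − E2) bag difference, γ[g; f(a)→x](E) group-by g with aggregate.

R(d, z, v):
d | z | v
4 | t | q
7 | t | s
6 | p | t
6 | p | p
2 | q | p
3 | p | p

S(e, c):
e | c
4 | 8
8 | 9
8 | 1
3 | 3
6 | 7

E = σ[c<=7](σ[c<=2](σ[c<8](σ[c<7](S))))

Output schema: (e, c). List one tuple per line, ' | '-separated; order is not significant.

Per-node cardinality:
  S → 5
  σ[c<7](S) → 2
  σ[c<8](σ[c<7](S)) → 2
  σ[c<=2](σ[c<8](σ[c<7](S))) → 1
  σ[c<=7](σ[c<=2](σ[c<8](σ[c<7](S)))) → 1

== RESULT ==
e | c
8 | 1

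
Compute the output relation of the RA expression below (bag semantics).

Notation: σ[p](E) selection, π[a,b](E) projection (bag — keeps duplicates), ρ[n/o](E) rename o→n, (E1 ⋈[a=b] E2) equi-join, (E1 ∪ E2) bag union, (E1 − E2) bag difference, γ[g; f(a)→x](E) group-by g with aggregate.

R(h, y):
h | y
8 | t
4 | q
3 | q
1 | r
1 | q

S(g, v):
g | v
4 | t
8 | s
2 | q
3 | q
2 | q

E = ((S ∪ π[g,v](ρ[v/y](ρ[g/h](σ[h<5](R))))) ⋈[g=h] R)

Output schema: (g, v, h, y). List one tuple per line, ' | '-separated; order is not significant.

Stepwise |·|:
  S → 5
  R → 5
  σ[h<5](R) → 4
  ρ[g/h](σ[h<5](R)) → 4
  ρ[v/y](ρ[g/h](σ[h<5](R))) → 4
  π[g,v](ρ[v/y](ρ[g/h](σ[h<5](R)))) → 4
  (S ∪ π[g,v](ρ[v/y](ρ[g/h](σ[h<5](R))))) → 9
  R → 5
  ((S ∪ π[g,v](ρ[v/y](ρ[g/h](σ[h<5](R))))) ⋈[g=h] R) → 9

== RESULT ==
g | v | h | y
1 | q | 1 | q
1 | q | 1 | r
1 | r | 1 | q
1 | r | 1 | r
3 | q | 3 | q
3 | q | 3 | q
4 | q | 4 | q
4 | t | 4 | q
8 | s | 8 | t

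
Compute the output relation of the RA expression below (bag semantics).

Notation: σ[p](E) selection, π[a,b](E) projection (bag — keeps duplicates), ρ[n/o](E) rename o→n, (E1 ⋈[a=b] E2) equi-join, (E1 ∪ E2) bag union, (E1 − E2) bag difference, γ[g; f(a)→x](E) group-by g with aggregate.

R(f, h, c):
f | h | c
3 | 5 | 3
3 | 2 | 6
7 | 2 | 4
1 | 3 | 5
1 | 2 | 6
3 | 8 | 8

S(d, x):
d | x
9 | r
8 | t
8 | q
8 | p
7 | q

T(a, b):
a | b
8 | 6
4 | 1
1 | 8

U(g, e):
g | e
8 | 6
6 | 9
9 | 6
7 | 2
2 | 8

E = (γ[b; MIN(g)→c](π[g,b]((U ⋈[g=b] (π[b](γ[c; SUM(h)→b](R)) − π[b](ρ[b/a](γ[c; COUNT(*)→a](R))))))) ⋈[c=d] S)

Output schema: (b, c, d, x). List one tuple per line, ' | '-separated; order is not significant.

Subexpression sizes:
  U → 5
  R → 6
  γ[c; SUM(h)→b](R) → 5
  π[b](γ[c; SUM(h)→b](R)) → 5
  R → 6
  γ[c; COUNT(*)→a](R) → 5
  ρ[b/a](γ[c; COUNT(*)→a](R)) → 5
  π[b](ρ[b/a](γ[c; COUNT(*)→a](R))) → 5
  (π[b](γ[c; SUM(h)→b](R)) − π[b](ρ[b/a](γ[c; COUNT(*)→a](R)))) → 4
  (U ⋈[g=b] (π[b](γ[c; SUM(h)→b](R)) − π[b](ρ[b/a](γ[c; COUNT(*)→a](R))))) → 1
  π[g,b]((U ⋈[g=b] (π[b](γ[c; SUM(h)→b](R)) − π[b](ρ[b/a](γ[c; COUNT(*)→a](R)))))) → 1
  γ[b; MIN(g)→c](π[g,b]((U ⋈[g=b] (π[b](γ[c; SUM(h)→b](R)) − π[b](ρ[b/a](γ[c; COUNT(*)→a](R))))))) → 1
  S → 5
  (γ[b; MIN(g)→c](π[g,b]((U ⋈[g=b] (π[b](γ[c; SUM(h)→b](R)) − π[b](ρ[b/a](γ[c; COUNT(*)→a](R))))))) ⋈[c=d] S) → 3

== RESULT ==
b | c | d | x
8 | 8 | 8 | p
8 | 8 | 8 | q
8 | 8 | 8 | t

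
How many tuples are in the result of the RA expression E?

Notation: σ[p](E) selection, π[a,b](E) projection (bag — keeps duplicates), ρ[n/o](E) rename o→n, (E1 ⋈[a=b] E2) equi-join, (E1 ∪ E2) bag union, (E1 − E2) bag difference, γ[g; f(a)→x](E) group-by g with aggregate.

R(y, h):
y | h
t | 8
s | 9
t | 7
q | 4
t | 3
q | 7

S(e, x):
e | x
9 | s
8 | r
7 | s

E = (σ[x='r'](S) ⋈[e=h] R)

Row counts bottom-up:
  S → 3
  σ[x='r'](S) → 1
  R → 6
  (σ[x='r'](S) ⋈[e=h] R) → 1

|E| = 1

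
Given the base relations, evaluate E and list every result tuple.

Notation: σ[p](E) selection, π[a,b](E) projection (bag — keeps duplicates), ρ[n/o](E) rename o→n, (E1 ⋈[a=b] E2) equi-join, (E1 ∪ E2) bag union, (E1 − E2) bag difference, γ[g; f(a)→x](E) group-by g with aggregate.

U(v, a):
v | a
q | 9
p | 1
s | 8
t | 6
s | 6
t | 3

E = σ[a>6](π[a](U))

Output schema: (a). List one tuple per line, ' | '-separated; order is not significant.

Row counts bottom-up:
  U → 6
  π[a](U) → 6
  σ[a>6](π[a](U)) → 2

== RESULT ==
a
8
9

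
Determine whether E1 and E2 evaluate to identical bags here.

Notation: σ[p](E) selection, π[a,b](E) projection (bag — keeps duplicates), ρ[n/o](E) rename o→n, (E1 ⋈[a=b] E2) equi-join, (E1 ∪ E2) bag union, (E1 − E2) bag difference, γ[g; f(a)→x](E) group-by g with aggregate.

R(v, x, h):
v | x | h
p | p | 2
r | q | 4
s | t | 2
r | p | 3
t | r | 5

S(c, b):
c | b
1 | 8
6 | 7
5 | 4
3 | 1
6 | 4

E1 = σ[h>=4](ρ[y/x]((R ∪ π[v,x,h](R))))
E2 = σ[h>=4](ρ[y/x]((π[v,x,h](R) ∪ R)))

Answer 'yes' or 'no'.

E1 stepwise |·|:
  R → 5
  R → 5
  π[v,x,h](R) → 5
  (R ∪ π[v,x,h](R)) → 10
  ρ[y/x]((R ∪ π[v,x,h](R))) → 10
  σ[h>=4](ρ[y/x]((R ∪ π[v,x,h](R)))) → 4
E2 stepwise |·|:
  R → 5
  π[v,x,h](R) → 5
  R → 5
  (π[v,x,h](R) ∪ R) → 10
  ρ[y/x]((π[v,x,h](R) ∪ R)) → 10
  σ[h>=4](ρ[y/x]((π[v,x,h](R) ∪ R))) → 4

E1 and E2 produce the same multiset:
v | y | h
r | q | 4
r | q | 4
t | r | 5
t | r | 5

yes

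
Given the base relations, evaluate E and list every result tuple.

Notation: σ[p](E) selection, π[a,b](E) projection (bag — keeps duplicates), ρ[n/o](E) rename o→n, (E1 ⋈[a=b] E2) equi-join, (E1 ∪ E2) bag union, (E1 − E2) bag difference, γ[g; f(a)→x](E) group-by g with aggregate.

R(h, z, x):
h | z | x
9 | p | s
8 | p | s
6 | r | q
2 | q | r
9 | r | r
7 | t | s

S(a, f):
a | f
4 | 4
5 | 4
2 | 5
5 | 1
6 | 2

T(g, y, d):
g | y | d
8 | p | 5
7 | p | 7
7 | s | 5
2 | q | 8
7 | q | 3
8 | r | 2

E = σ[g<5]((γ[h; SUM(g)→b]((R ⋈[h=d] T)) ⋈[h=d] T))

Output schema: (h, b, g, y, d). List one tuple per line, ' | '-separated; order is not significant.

Per-node cardinality:
  R → 6
  T → 6
  (R ⋈[h=d] T) → 3
  γ[h; SUM(g)→b]((R ⋈[h=d] T)) → 3
  T → 6
  (γ[h; SUM(g)→b]((R ⋈[h=d] T)) ⋈[h=d] T) → 3
  σ[g<5]((γ[h; SUM(g)→b]((R ⋈[h=d] T)) ⋈[h=d] T)) → 1

== RESULT ==
h | b | g | y | d
8 | 2 | 2 | q | 8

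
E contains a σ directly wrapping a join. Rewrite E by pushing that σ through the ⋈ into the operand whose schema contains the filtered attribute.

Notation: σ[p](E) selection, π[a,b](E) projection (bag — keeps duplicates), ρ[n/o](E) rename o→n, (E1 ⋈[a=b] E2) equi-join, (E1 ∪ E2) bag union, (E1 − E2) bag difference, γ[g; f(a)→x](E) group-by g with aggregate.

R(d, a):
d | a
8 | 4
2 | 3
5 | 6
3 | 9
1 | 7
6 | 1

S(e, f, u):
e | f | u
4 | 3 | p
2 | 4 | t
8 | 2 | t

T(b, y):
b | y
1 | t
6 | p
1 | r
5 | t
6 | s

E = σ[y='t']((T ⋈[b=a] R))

σ filters on y, owned by the left side.
E' = (σ[y='t'](T) ⋈[b=a] R)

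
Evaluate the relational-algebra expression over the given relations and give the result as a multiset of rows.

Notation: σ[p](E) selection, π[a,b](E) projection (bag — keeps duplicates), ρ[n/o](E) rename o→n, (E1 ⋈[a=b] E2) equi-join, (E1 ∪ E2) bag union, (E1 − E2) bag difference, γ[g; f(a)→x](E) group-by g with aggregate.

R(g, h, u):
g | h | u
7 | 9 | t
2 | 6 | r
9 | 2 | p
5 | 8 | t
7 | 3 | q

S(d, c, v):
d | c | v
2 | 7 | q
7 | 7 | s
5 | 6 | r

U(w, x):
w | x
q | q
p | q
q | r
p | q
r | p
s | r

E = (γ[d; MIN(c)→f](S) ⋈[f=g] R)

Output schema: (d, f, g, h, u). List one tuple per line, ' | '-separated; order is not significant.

Stepwise |·|:
  S → 3
  γ[d; MIN(c)→f](S) → 3
  R → 5
  (γ[d; MIN(c)→f](S) ⋈[f=g] R) → 4

== RESULT ==
d | f | g | h | u
2 | 7 | 7 | 3 | q
2 | 7 | 7 | 9 | t
7 | 7 | 7 | 3 | q
7 | 7 | 7 | 9 | t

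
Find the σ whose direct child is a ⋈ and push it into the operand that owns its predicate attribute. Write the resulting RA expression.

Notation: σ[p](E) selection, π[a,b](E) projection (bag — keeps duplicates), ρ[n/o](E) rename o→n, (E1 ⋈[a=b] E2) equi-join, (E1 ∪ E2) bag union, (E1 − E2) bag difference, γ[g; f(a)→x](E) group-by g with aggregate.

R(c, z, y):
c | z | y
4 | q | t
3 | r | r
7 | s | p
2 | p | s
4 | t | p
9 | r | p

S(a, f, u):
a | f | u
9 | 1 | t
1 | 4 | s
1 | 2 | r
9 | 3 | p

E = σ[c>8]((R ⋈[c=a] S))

σ filters on c, owned by the left side.
E' = (σ[c>8](R) ⋈[c=a] S)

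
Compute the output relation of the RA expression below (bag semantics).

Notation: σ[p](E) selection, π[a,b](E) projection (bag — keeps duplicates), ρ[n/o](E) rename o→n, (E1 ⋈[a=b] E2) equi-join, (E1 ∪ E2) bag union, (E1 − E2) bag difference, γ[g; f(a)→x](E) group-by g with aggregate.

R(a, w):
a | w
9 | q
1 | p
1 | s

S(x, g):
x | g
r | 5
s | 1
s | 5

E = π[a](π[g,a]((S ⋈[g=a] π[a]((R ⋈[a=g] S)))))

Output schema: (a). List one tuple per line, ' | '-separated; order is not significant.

Stepwise |·|:
  S → 3
  R → 3
  S → 3
  (R ⋈[a=g] S) → 2
  π[a]((R ⋈[a=g] S)) → 2
  (S ⋈[g=a] π[a]((R ⋈[a=g] S))) → 2
  π[g,a]((S ⋈[g=a] π[a]((R ⋈[a=g] S)))) → 2
  π[a](π[g,a]((S ⋈[g=a] π[a]((R ⋈[a=g] S))))) → 2

== RESULT ==
a
1
1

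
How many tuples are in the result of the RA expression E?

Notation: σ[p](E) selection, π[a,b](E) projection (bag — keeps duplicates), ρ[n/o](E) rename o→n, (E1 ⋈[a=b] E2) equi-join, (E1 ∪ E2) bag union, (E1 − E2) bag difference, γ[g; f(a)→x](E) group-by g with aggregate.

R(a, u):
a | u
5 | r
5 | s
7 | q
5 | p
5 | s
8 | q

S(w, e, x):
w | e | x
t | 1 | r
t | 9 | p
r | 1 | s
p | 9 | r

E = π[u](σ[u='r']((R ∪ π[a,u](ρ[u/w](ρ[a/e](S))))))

Row counts bottom-up:
  R → 6
  S → 4
  ρ[a/e](S) → 4
  ρ[u/w](ρ[a/e](S)) → 4
  π[a,u](ρ[u/w](ρ[a/e](S))) → 4
  (R ∪ π[a,u](ρ[u/w](ρ[a/e](S)))) → 10
  σ[u='r']((R ∪ π[a,u](ρ[u/w](ρ[a/e](S))))) → 2
  π[u](σ[u='r']((R ∪ π[a,u](ρ[u/w](ρ[a/e](S)))))) → 2

|E| = 2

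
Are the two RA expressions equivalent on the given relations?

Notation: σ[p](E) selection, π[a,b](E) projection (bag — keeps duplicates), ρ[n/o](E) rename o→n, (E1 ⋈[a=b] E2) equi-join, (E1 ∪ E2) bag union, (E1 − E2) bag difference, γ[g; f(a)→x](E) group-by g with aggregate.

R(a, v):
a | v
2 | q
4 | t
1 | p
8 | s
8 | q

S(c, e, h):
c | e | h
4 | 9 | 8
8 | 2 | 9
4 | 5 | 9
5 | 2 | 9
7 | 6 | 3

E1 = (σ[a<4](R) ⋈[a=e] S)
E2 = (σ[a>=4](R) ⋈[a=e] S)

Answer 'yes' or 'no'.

E1 row counts bottom-up:
  R → 5
  σ[a<4](R) → 2
  S → 5
  (σ[a<4](R) ⋈[a=e] S) → 2
E2 row counts bottom-up:
  R → 5
  σ[a>=4](R) → 3
  S → 5
  (σ[a>=4](R) ⋈[a=e] S) → 0

E1 result:
a | v | c | e | h
2 | q | 5 | 2 | 9
2 | q | 8 | 2 | 9
E2 result:
a | v | c | e | h
(0 rows)
Witness: (2, 'q', 8, 2, 9) appears 1× in E1 but 0× in E2.

no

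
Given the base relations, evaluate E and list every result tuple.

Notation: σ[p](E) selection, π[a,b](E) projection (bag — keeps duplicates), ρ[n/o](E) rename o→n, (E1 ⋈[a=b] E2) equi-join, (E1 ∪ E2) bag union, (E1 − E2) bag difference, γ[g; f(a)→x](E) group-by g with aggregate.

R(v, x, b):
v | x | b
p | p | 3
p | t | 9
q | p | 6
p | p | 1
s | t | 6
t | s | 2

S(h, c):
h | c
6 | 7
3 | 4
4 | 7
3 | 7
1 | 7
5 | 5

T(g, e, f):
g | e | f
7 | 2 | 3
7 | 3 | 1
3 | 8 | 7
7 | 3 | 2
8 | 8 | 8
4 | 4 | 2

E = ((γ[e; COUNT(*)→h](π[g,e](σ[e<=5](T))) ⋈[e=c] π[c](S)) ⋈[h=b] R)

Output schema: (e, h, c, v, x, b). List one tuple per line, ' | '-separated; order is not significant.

Row counts bottom-up:
  T → 6
  σ[e<=5](T) → 4
  π[g,e](σ[e<=5](T)) → 4
  γ[e; COUNT(*)→h](π[g,e](σ[e<=5](T))) → 3
  S → 6
  π[c](S) → 6
  (γ[e; COUNT(*)→h](π[g,e](σ[e<=5](T))) ⋈[e=c] π[c](S)) → 1
  R → 6
  ((γ[e; COUNT(*)→h](π[g,e](σ[e<=5](T))) ⋈[e=c] π[c](S)) ⋈[h=b] R) → 1

== RESULT ==
e | h | c | v | x | b
4 | 1 | 4 | p | p | 1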